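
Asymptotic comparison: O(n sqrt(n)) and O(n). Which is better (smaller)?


linear grows slower than n^1.5
O(n) is asymptotically smaller; O(n sqrt(n)) grows faster


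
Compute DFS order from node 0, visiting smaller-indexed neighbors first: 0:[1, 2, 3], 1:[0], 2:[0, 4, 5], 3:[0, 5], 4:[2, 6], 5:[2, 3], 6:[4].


DFS stack-based: start with [0]
Visit order: [0, 1, 2, 4, 6, 5, 3]


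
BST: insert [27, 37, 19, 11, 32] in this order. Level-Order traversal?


Root = 27; build tree by BST insertion.
Level-Order traversal: [27, 19, 37, 11, 32]


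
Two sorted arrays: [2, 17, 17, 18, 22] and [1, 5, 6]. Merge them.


Compare heads, take smaller each step.
Merged: [1, 2, 5, 6, 17, 17, 18, 22]


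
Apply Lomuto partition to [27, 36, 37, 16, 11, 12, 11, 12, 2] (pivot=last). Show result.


Elements <= 2 go left of pivot.
Result: [2, 36, 37, 16, 11, 12, 11, 12, 27], pivot at index 0


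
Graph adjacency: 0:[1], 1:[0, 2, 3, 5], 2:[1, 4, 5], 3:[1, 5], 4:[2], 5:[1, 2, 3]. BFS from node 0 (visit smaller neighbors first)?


BFS queue: start with [0]
Visit order: [0, 1, 2, 3, 5, 4]


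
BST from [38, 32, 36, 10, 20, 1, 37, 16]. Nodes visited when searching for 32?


BST root = 38
Search for 32: compare at each node
Path: [38, 32]


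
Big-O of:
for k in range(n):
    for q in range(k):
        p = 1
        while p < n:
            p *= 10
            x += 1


Per nesting level: O(n) * O(n) [triangular over k] * O(log n) = O(n^2 log n)
Complexity: O(n^2 log n)


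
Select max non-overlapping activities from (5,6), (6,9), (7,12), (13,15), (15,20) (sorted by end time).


Greedy: pick earliest-ending, then skip overlaps.
Selected (4 activities): [(5, 6), (6, 9), (13, 15), (15, 20)]


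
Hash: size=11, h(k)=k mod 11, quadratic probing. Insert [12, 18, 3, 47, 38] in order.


Insertions: 12->slot 1; 18->slot 7; 3->slot 3; 47->slot 4; 38->slot 5
Table: [None, 12, None, 3, 47, 38, None, 18, None, None, None]


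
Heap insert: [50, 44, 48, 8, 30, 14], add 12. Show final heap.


Append 12: [50, 44, 48, 8, 30, 14, 12]
Bubble up: no swaps needed
Result: [50, 44, 48, 8, 30, 14, 12]


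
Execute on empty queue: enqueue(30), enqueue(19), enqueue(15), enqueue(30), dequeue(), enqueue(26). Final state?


enqueue(30) -> [30]
enqueue(19) -> [30, 19]
enqueue(15) -> [30, 19, 15]
enqueue(30) -> [30, 19, 15, 30]
dequeue() returns 30 -> [19, 15, 30]
enqueue(26) -> [19, 15, 30, 26]
Final queue (front to back): [19, 15, 30, 26]


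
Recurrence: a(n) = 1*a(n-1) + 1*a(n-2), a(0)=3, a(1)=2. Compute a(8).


Build bottom-up:
...a(6)=31, a(7)=50, a(8)=1*50+1*31=81


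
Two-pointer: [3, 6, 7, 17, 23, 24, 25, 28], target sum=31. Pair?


Two pointers: lo=0, hi=7
Found pair: (3, 28) summing to 31


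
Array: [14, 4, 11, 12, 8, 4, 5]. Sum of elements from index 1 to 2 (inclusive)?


Prefix sums: [0, 14, 18, 29, 41, 49, 53, 58]
Sum[1..2] = prefix[3] - prefix[1] = 29 - 14 = 15


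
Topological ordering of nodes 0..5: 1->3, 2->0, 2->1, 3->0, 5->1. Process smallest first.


Kahn's algorithm, process smallest node first
Order: [2, 4, 5, 1, 3, 0]


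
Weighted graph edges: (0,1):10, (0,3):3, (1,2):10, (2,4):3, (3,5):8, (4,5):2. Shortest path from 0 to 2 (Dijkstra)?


Dijkstra from 0:
Distances: {0: 0, 1: 10, 2: 16, 3: 3, 4: 13, 5: 11}
Shortest distance to 2 = 16, path = [0, 3, 5, 4, 2]


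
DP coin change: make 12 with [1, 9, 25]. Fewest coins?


dp[0]=0; dp[i]=1+min(dp[i-c] for c in coins)
...dp[7]=7, dp[8]=8, dp[9]=1, dp[10]=2, dp[11]=3, dp[12]=4
Minimum coins for 12 = 4


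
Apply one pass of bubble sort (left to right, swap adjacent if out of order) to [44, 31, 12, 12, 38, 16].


After one pass: [31, 12, 12, 38, 16, 44]


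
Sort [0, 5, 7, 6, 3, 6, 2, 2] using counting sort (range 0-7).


Count array: [1, 0, 2, 1, 0, 1, 2, 1]
Reconstruct: [0, 2, 2, 3, 5, 6, 6, 7]


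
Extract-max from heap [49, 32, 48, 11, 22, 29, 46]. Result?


Max = 49
Replace root with last, heapify down
Resulting heap: [48, 32, 46, 11, 22, 29]


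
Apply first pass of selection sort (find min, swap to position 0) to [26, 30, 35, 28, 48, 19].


After one pass: [19, 30, 35, 28, 48, 26]


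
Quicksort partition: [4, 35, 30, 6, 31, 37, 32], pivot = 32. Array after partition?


Elements <= 32 go left of pivot.
Result: [4, 30, 6, 31, 32, 37, 35], pivot at index 4


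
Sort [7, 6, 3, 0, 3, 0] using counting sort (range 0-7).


Count array: [2, 0, 0, 2, 0, 0, 1, 1]
Reconstruct: [0, 0, 3, 3, 6, 7]


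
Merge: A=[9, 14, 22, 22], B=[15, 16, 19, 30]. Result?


Compare heads, take smaller each step.
Merged: [9, 14, 15, 16, 19, 22, 22, 30]


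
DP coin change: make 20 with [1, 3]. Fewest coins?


dp[0]=0; dp[i]=1+min(dp[i-c] for c in coins)
...dp[15]=5, dp[16]=6, dp[17]=7, dp[18]=6, dp[19]=7, dp[20]=8
Minimum coins for 20 = 8


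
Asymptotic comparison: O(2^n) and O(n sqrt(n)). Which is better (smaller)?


n^1.5 grows slower than exponential
O(n sqrt(n)) is asymptotically smaller; O(2^n) grows faster


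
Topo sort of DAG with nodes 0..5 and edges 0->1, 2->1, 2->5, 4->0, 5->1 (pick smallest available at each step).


Kahn's algorithm, process smallest node first
Order: [2, 3, 4, 0, 5, 1]


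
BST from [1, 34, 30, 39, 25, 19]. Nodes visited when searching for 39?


BST root = 1
Search for 39: compare at each node
Path: [1, 34, 39]


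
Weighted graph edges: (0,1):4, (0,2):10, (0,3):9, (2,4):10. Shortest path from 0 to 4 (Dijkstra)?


Dijkstra from 0:
Distances: {0: 0, 1: 4, 2: 10, 3: 9, 4: 20}
Shortest distance to 4 = 20, path = [0, 2, 4]


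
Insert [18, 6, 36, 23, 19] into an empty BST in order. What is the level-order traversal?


Root = 18; build tree by BST insertion.
Level-Order traversal: [18, 6, 36, 23, 19]


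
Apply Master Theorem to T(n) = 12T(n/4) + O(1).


a=12, b=4, c=0. log_4(12)=1.792 > c=0. Case 1: O(n^log_b(a)) = O(n^1.792)
Complexity: O(n^1.792)


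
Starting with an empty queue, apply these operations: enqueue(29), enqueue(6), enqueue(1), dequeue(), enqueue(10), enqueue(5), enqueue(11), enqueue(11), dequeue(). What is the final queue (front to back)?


enqueue(29) -> [29]
enqueue(6) -> [29, 6]
enqueue(1) -> [29, 6, 1]
dequeue() returns 29 -> [6, 1]
enqueue(10) -> [6, 1, 10]
enqueue(5) -> [6, 1, 10, 5]
enqueue(11) -> [6, 1, 10, 5, 11]
enqueue(11) -> [6, 1, 10, 5, 11, 11]
dequeue() returns 6 -> [1, 10, 5, 11, 11]
Final queue (front to back): [1, 10, 5, 11, 11]


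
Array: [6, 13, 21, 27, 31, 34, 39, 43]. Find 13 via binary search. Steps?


Search for 13:
[0,7] mid=3 arr[3]=27
[0,2] mid=1 arr[1]=13
Total: 2 comparisons


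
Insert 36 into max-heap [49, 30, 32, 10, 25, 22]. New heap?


Append 36: [49, 30, 32, 10, 25, 22, 36]
Bubble up: swap idx 6(36) with idx 2(32)
Result: [49, 30, 36, 10, 25, 22, 32]


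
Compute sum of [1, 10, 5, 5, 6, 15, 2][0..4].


Prefix sums: [0, 1, 11, 16, 21, 27, 42, 44]
Sum[0..4] = prefix[5] - prefix[0] = 27 - 0 = 27


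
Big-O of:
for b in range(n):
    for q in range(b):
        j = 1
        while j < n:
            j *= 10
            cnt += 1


Per nesting level: O(n) * O(n) [triangular over b] * O(log n) = O(n^2 log n)
Complexity: O(n^2 log n)


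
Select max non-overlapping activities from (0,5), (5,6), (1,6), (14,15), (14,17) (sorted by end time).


Greedy: pick earliest-ending, then skip overlaps.
Selected (3 activities): [(0, 5), (5, 6), (14, 15)]


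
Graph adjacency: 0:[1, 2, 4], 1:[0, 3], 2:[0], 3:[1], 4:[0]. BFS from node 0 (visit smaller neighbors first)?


BFS queue: start with [0]
Visit order: [0, 1, 2, 4, 3]


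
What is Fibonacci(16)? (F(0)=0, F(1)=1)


F(n)=F(n-1)+F(n-2)
...F(14)=377, F(15)=610, F(16)=987


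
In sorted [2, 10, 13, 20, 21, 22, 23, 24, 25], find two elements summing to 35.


Two pointers: lo=0, hi=8
Found pair: (10, 25) summing to 35


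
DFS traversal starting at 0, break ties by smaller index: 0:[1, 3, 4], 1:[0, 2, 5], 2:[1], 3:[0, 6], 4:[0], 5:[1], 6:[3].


DFS stack-based: start with [0]
Visit order: [0, 1, 2, 5, 3, 6, 4]


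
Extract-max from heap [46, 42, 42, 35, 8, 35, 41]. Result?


Max = 46
Replace root with last, heapify down
Resulting heap: [42, 41, 42, 35, 8, 35]


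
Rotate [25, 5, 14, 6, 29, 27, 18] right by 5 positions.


Right rotate by 5: [14, 6, 29, 27, 18, 25, 5]


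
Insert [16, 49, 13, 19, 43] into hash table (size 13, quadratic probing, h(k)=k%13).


Insertions: 16->slot 3; 49->slot 10; 13->slot 0; 19->slot 6; 43->slot 4
Table: [13, None, None, 16, 43, None, 19, None, None, None, 49, None, None]


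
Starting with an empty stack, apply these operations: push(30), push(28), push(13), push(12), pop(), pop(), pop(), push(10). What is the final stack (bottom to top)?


push(30) -> [30]
push(28) -> [30, 28]
push(13) -> [30, 28, 13]
push(12) -> [30, 28, 13, 12]
pop() returns 12 -> [30, 28, 13]
pop() returns 13 -> [30, 28]
pop() returns 28 -> [30]
push(10) -> [30, 10]
Final stack (bottom to top): [30, 10]


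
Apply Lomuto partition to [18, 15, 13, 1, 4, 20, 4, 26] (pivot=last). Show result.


Elements <= 26 go left of pivot.
Result: [18, 15, 13, 1, 4, 20, 4, 26], pivot at index 7


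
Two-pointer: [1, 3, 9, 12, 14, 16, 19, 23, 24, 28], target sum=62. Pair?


Two pointers: lo=0, hi=9
No pair sums to 62


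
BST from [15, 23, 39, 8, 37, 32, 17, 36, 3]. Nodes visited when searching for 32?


BST root = 15
Search for 32: compare at each node
Path: [15, 23, 39, 37, 32]


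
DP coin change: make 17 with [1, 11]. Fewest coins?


dp[0]=0; dp[i]=1+min(dp[i-c] for c in coins)
...dp[12]=2, dp[13]=3, dp[14]=4, dp[15]=5, dp[16]=6, dp[17]=7
Minimum coins for 17 = 7


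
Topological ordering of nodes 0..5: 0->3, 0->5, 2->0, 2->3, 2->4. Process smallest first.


Kahn's algorithm, process smallest node first
Order: [1, 2, 0, 3, 4, 5]


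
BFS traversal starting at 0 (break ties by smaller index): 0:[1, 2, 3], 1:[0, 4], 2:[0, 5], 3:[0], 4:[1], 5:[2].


BFS queue: start with [0]
Visit order: [0, 1, 2, 3, 4, 5]


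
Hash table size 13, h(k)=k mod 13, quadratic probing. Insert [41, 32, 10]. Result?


Insertions: 41->slot 2; 32->slot 6; 10->slot 10
Table: [None, None, 41, None, None, None, 32, None, None, None, 10, None, None]


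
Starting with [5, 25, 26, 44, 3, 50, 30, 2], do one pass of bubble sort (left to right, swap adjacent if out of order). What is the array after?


After one pass: [5, 25, 26, 3, 44, 30, 2, 50]


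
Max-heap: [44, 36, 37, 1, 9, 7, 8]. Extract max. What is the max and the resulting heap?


Max = 44
Replace root with last, heapify down
Resulting heap: [37, 36, 8, 1, 9, 7]


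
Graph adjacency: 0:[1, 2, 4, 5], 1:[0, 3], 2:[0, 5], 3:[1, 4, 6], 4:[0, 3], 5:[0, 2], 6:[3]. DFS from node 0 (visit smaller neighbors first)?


DFS stack-based: start with [0]
Visit order: [0, 1, 3, 4, 6, 2, 5]


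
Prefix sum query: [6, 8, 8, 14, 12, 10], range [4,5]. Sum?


Prefix sums: [0, 6, 14, 22, 36, 48, 58]
Sum[4..5] = prefix[6] - prefix[4] = 58 - 36 = 22


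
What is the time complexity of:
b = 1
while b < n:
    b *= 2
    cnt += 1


Per nesting level: O(log n) = O(log n)
Complexity: O(log n)


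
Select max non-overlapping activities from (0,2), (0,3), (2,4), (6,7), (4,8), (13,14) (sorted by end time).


Greedy: pick earliest-ending, then skip overlaps.
Selected (4 activities): [(0, 2), (2, 4), (6, 7), (13, 14)]


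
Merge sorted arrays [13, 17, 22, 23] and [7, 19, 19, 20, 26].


Compare heads, take smaller each step.
Merged: [7, 13, 17, 19, 19, 20, 22, 23, 26]


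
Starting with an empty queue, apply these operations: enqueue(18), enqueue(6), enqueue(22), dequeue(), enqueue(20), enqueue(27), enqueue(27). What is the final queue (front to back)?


enqueue(18) -> [18]
enqueue(6) -> [18, 6]
enqueue(22) -> [18, 6, 22]
dequeue() returns 18 -> [6, 22]
enqueue(20) -> [6, 22, 20]
enqueue(27) -> [6, 22, 20, 27]
enqueue(27) -> [6, 22, 20, 27, 27]
Final queue (front to back): [6, 22, 20, 27, 27]


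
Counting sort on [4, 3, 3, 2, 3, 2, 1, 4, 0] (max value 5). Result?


Count array: [1, 1, 2, 3, 2, 0]
Reconstruct: [0, 1, 2, 2, 3, 3, 3, 4, 4]


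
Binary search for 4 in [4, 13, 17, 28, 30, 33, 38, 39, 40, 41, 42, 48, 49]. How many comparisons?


Search for 4:
[0,12] mid=6 arr[6]=38
[0,5] mid=2 arr[2]=17
[0,1] mid=0 arr[0]=4
Total: 3 comparisons


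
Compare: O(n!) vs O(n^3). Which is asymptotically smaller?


cubic grows slower than factorial
O(n^3) is asymptotically smaller; O(n!) grows faster


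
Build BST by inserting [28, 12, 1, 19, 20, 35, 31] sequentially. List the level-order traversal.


Root = 28; build tree by BST insertion.
Level-Order traversal: [28, 12, 35, 1, 19, 31, 20]


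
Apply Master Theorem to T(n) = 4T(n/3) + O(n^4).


a=4, b=3, c=4. log_3(4)=1.262 < c=4. Case 3: O(n^c) = O(n^4)
Complexity: O(n^4)


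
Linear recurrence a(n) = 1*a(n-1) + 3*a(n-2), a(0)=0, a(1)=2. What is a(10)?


Build bottom-up:
...a(8)=434, a(9)=1016, a(10)=1*1016+3*434=2318


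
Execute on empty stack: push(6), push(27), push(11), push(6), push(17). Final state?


push(6) -> [6]
push(27) -> [6, 27]
push(11) -> [6, 27, 11]
push(6) -> [6, 27, 11, 6]
push(17) -> [6, 27, 11, 6, 17]
Final stack (bottom to top): [6, 27, 11, 6, 17]


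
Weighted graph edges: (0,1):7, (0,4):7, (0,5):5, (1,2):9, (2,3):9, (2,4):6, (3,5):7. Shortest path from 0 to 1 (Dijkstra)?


Dijkstra from 0:
Distances: {0: 0, 1: 7, 2: 13, 3: 12, 4: 7, 5: 5}
Shortest distance to 1 = 7, path = [0, 1]


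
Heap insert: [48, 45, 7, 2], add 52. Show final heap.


Append 52: [48, 45, 7, 2, 52]
Bubble up: swap idx 4(52) with idx 1(45); swap idx 1(52) with idx 0(48)
Result: [52, 48, 7, 2, 45]


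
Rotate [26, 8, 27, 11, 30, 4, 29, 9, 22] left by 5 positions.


Left rotate by 5: [4, 29, 9, 22, 26, 8, 27, 11, 30]


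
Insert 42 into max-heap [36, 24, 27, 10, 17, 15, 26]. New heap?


Append 42: [36, 24, 27, 10, 17, 15, 26, 42]
Bubble up: swap idx 7(42) with idx 3(10); swap idx 3(42) with idx 1(24); swap idx 1(42) with idx 0(36)
Result: [42, 36, 27, 24, 17, 15, 26, 10]


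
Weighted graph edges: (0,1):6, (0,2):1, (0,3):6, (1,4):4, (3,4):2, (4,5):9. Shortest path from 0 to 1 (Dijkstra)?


Dijkstra from 0:
Distances: {0: 0, 1: 6, 2: 1, 3: 6, 4: 8, 5: 17}
Shortest distance to 1 = 6, path = [0, 1]


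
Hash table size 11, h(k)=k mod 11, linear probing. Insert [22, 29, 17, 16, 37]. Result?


Insertions: 22->slot 0; 29->slot 7; 17->slot 6; 16->slot 5; 37->slot 4
Table: [22, None, None, None, 37, 16, 17, 29, None, None, None]


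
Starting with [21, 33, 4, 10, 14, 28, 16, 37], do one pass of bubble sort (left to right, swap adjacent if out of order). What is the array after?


After one pass: [21, 4, 10, 14, 28, 16, 33, 37]


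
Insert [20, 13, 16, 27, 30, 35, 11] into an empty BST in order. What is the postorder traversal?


Root = 20; build tree by BST insertion.
Postorder traversal: [11, 16, 13, 35, 30, 27, 20]


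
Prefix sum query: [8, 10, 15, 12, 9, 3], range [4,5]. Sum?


Prefix sums: [0, 8, 18, 33, 45, 54, 57]
Sum[4..5] = prefix[6] - prefix[4] = 57 - 45 = 12


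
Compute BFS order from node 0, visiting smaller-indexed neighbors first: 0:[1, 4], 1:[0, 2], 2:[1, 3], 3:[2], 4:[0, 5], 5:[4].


BFS queue: start with [0]
Visit order: [0, 1, 4, 2, 5, 3]


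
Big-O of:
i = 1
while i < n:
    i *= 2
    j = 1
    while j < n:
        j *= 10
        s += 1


Per nesting level: O(log n) * O(log n) = O((log n)^2)
Complexity: O((log n)^2)


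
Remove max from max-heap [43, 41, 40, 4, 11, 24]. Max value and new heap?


Max = 43
Replace root with last, heapify down
Resulting heap: [41, 24, 40, 4, 11]


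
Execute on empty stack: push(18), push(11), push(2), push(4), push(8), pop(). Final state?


push(18) -> [18]
push(11) -> [18, 11]
push(2) -> [18, 11, 2]
push(4) -> [18, 11, 2, 4]
push(8) -> [18, 11, 2, 4, 8]
pop() returns 8 -> [18, 11, 2, 4]
Final stack (bottom to top): [18, 11, 2, 4]


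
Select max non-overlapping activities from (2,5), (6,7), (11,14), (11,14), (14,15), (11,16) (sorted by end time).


Greedy: pick earliest-ending, then skip overlaps.
Selected (4 activities): [(2, 5), (6, 7), (11, 14), (14, 15)]


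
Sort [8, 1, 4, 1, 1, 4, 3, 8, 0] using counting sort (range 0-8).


Count array: [1, 3, 0, 1, 2, 0, 0, 0, 2]
Reconstruct: [0, 1, 1, 1, 3, 4, 4, 8, 8]


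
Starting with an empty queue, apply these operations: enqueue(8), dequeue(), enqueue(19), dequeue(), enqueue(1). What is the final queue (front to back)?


enqueue(8) -> [8]
dequeue() returns 8 -> []
enqueue(19) -> [19]
dequeue() returns 19 -> []
enqueue(1) -> [1]
Final queue (front to back): [1]


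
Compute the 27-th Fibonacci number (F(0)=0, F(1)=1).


F(n)=F(n-1)+F(n-2)
...F(25)=75025, F(26)=121393, F(27)=196418


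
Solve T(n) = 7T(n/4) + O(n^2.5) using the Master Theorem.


a=7, b=4, c=2.5. log_4(7)=1.404 < c=2.5. Case 3: O(n^c) = O(n^2.500)
Complexity: O(n^2.500)


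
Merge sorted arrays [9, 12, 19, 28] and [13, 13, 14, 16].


Compare heads, take smaller each step.
Merged: [9, 12, 13, 13, 14, 16, 19, 28]


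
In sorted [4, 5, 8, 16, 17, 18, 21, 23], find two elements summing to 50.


Two pointers: lo=0, hi=7
No pair sums to 50


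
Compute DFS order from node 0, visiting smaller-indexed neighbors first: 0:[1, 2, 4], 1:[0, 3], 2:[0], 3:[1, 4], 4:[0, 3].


DFS stack-based: start with [0]
Visit order: [0, 1, 3, 4, 2]


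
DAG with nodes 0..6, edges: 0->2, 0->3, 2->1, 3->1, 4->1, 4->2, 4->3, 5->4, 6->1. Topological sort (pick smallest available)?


Kahn's algorithm, process smallest node first
Order: [0, 5, 4, 2, 3, 6, 1]


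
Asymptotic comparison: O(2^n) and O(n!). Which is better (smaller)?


exponential grows slower than factorial
O(2^n) is asymptotically smaller; O(n!) grows faster


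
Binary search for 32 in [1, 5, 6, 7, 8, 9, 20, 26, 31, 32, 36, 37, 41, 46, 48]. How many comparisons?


Search for 32:
[0,14] mid=7 arr[7]=26
[8,14] mid=11 arr[11]=37
[8,10] mid=9 arr[9]=32
Total: 3 comparisons


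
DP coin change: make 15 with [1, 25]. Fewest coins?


dp[0]=0; dp[i]=1+min(dp[i-c] for c in coins)
...dp[10]=10, dp[11]=11, dp[12]=12, dp[13]=13, dp[14]=14, dp[15]=15
Minimum coins for 15 = 15


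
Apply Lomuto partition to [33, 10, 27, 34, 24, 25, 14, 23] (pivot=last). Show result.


Elements <= 23 go left of pivot.
Result: [10, 14, 23, 34, 24, 25, 33, 27], pivot at index 2


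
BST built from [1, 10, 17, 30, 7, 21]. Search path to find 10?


BST root = 1
Search for 10: compare at each node
Path: [1, 10]


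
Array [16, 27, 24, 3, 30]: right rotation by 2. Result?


Right rotate by 2: [3, 30, 16, 27, 24]


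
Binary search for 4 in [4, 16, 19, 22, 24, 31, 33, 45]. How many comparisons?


Search for 4:
[0,7] mid=3 arr[3]=22
[0,2] mid=1 arr[1]=16
[0,0] mid=0 arr[0]=4
Total: 3 comparisons


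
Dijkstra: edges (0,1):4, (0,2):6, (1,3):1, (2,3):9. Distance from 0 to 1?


Dijkstra from 0:
Distances: {0: 0, 1: 4, 2: 6, 3: 5}
Shortest distance to 1 = 4, path = [0, 1]


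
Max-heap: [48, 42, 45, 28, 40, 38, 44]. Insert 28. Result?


Append 28: [48, 42, 45, 28, 40, 38, 44, 28]
Bubble up: no swaps needed
Result: [48, 42, 45, 28, 40, 38, 44, 28]


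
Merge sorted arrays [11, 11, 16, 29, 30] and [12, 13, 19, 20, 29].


Compare heads, take smaller each step.
Merged: [11, 11, 12, 13, 16, 19, 20, 29, 29, 30]


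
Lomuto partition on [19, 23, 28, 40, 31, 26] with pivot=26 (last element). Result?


Elements <= 26 go left of pivot.
Result: [19, 23, 26, 40, 31, 28], pivot at index 2


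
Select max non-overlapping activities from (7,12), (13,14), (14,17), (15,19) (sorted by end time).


Greedy: pick earliest-ending, then skip overlaps.
Selected (3 activities): [(7, 12), (13, 14), (14, 17)]


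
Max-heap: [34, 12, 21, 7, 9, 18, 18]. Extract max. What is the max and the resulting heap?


Max = 34
Replace root with last, heapify down
Resulting heap: [21, 12, 18, 7, 9, 18]


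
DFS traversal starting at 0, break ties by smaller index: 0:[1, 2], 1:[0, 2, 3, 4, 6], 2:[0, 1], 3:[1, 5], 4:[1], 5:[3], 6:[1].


DFS stack-based: start with [0]
Visit order: [0, 1, 2, 3, 5, 4, 6]


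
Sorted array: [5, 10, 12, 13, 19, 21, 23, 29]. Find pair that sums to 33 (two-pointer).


Two pointers: lo=0, hi=7
Found pair: (10, 23) summing to 33


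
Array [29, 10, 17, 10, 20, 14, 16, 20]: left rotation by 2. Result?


Left rotate by 2: [17, 10, 20, 14, 16, 20, 29, 10]


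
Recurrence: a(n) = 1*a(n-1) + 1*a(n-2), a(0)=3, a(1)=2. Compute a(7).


Build bottom-up:
...a(5)=19, a(6)=31, a(7)=1*31+1*19=50


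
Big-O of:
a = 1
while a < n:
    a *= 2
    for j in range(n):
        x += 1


Per nesting level: O(log n) * O(n) = O(n log n)
Complexity: O(n log n)


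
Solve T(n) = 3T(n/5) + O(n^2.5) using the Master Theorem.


a=3, b=5, c=2.5. log_5(3)=0.683 < c=2.5. Case 3: O(n^c) = O(n^2.500)
Complexity: O(n^2.500)


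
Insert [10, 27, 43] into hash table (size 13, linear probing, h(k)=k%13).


Insertions: 10->slot 10; 27->slot 1; 43->slot 4
Table: [None, 27, None, None, 43, None, None, None, None, None, 10, None, None]


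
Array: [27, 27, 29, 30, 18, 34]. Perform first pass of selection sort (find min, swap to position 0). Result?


After one pass: [18, 27, 29, 30, 27, 34]


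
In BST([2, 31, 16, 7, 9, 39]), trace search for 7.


BST root = 2
Search for 7: compare at each node
Path: [2, 31, 16, 7]


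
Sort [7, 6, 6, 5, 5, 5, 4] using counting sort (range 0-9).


Count array: [0, 0, 0, 0, 1, 3, 2, 1, 0, 0]
Reconstruct: [4, 5, 5, 5, 6, 6, 7]


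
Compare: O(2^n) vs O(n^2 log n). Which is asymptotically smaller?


n^2 log n grows slower than exponential
O(n^2 log n) is asymptotically smaller; O(2^n) grows faster


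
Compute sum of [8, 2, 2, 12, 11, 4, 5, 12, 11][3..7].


Prefix sums: [0, 8, 10, 12, 24, 35, 39, 44, 56, 67]
Sum[3..7] = prefix[8] - prefix[3] = 56 - 12 = 44


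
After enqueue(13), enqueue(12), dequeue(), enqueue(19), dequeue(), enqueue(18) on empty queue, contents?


enqueue(13) -> [13]
enqueue(12) -> [13, 12]
dequeue() returns 13 -> [12]
enqueue(19) -> [12, 19]
dequeue() returns 12 -> [19]
enqueue(18) -> [19, 18]
Final queue (front to back): [19, 18]


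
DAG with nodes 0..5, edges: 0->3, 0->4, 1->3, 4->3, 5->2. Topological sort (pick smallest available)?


Kahn's algorithm, process smallest node first
Order: [0, 1, 4, 3, 5, 2]


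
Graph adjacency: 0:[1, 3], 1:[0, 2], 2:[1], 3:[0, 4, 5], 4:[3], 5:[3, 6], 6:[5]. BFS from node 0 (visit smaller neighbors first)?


BFS queue: start with [0]
Visit order: [0, 1, 3, 2, 4, 5, 6]


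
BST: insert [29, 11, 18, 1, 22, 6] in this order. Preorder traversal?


Root = 29; build tree by BST insertion.
Preorder traversal: [29, 11, 1, 6, 18, 22]


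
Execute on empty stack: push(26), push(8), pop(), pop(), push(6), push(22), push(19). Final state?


push(26) -> [26]
push(8) -> [26, 8]
pop() returns 8 -> [26]
pop() returns 26 -> []
push(6) -> [6]
push(22) -> [6, 22]
push(19) -> [6, 22, 19]
Final stack (bottom to top): [6, 22, 19]


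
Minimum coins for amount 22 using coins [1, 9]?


dp[0]=0; dp[i]=1+min(dp[i-c] for c in coins)
...dp[17]=9, dp[18]=2, dp[19]=3, dp[20]=4, dp[21]=5, dp[22]=6
Minimum coins for 22 = 6


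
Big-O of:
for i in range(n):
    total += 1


Per nesting level: O(n) = O(n)
Complexity: O(n)


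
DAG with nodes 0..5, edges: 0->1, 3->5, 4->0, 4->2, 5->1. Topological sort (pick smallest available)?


Kahn's algorithm, process smallest node first
Order: [3, 4, 0, 2, 5, 1]


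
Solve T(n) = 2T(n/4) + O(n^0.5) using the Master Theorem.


a=2, b=4, c=0.5. log_4(2)=0.5 = c=0.5. Case 2: O(n^c log n) = O(sqrt(n) log n)
Complexity: O(sqrt(n) log n)


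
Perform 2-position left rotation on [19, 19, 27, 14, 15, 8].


Left rotate by 2: [27, 14, 15, 8, 19, 19]


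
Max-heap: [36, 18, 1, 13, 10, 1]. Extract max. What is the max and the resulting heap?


Max = 36
Replace root with last, heapify down
Resulting heap: [18, 13, 1, 1, 10]


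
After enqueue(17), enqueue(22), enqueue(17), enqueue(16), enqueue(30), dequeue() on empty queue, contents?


enqueue(17) -> [17]
enqueue(22) -> [17, 22]
enqueue(17) -> [17, 22, 17]
enqueue(16) -> [17, 22, 17, 16]
enqueue(30) -> [17, 22, 17, 16, 30]
dequeue() returns 17 -> [22, 17, 16, 30]
Final queue (front to back): [22, 17, 16, 30]


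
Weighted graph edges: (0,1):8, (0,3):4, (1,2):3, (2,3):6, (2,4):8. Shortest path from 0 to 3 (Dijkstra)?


Dijkstra from 0:
Distances: {0: 0, 1: 8, 2: 10, 3: 4, 4: 18}
Shortest distance to 3 = 4, path = [0, 3]


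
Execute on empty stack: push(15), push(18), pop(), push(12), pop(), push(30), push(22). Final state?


push(15) -> [15]
push(18) -> [15, 18]
pop() returns 18 -> [15]
push(12) -> [15, 12]
pop() returns 12 -> [15]
push(30) -> [15, 30]
push(22) -> [15, 30, 22]
Final stack (bottom to top): [15, 30, 22]


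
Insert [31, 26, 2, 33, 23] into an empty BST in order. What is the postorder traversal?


Root = 31; build tree by BST insertion.
Postorder traversal: [23, 2, 26, 33, 31]


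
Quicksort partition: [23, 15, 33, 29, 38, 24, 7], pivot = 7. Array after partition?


Elements <= 7 go left of pivot.
Result: [7, 15, 33, 29, 38, 24, 23], pivot at index 0


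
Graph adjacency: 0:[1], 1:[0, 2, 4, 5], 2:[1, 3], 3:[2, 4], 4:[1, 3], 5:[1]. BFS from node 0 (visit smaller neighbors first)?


BFS queue: start with [0]
Visit order: [0, 1, 2, 4, 5, 3]


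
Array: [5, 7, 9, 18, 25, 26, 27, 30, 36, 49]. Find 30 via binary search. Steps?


Search for 30:
[0,9] mid=4 arr[4]=25
[5,9] mid=7 arr[7]=30
Total: 2 comparisons


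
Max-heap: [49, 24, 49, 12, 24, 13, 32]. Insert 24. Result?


Append 24: [49, 24, 49, 12, 24, 13, 32, 24]
Bubble up: swap idx 7(24) with idx 3(12)
Result: [49, 24, 49, 24, 24, 13, 32, 12]


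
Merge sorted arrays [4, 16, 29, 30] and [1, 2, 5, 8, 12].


Compare heads, take smaller each step.
Merged: [1, 2, 4, 5, 8, 12, 16, 29, 30]


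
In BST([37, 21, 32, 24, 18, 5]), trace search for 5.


BST root = 37
Search for 5: compare at each node
Path: [37, 21, 18, 5]


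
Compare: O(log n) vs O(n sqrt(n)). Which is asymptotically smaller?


logarithmic grows slower than n^1.5
O(log n) is asymptotically smaller; O(n sqrt(n)) grows faster


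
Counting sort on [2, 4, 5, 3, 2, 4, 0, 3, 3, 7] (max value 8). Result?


Count array: [1, 0, 2, 3, 2, 1, 0, 1, 0]
Reconstruct: [0, 2, 2, 3, 3, 3, 4, 4, 5, 7]


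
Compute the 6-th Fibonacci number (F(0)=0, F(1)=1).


F(n)=F(n-1)+F(n-2)
...F(4)=3, F(5)=5, F(6)=8


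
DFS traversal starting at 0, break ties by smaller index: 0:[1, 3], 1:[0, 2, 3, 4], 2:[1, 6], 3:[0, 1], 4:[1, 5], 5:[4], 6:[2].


DFS stack-based: start with [0]
Visit order: [0, 1, 2, 6, 3, 4, 5]


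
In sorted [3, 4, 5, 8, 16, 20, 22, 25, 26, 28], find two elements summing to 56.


Two pointers: lo=0, hi=9
No pair sums to 56


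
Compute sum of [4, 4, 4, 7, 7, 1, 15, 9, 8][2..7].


Prefix sums: [0, 4, 8, 12, 19, 26, 27, 42, 51, 59]
Sum[2..7] = prefix[8] - prefix[2] = 51 - 8 = 43


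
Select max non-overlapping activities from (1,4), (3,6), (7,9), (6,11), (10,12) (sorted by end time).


Greedy: pick earliest-ending, then skip overlaps.
Selected (3 activities): [(1, 4), (7, 9), (10, 12)]


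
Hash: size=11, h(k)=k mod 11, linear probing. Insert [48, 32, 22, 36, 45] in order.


Insertions: 48->slot 4; 32->slot 10; 22->slot 0; 36->slot 3; 45->slot 1
Table: [22, 45, None, 36, 48, None, None, None, None, None, 32]


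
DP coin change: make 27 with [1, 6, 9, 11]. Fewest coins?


dp[0]=0; dp[i]=1+min(dp[i-c] for c in coins)
...dp[22]=2, dp[23]=3, dp[24]=3, dp[25]=4, dp[26]=3, dp[27]=3
Minimum coins for 27 = 3


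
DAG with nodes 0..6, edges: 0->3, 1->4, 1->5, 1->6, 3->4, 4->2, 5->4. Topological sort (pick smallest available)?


Kahn's algorithm, process smallest node first
Order: [0, 1, 3, 5, 4, 2, 6]


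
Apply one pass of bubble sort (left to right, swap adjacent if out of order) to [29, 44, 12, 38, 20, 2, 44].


After one pass: [29, 12, 38, 20, 2, 44, 44]


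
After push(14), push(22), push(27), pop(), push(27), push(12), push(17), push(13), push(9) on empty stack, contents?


push(14) -> [14]
push(22) -> [14, 22]
push(27) -> [14, 22, 27]
pop() returns 27 -> [14, 22]
push(27) -> [14, 22, 27]
push(12) -> [14, 22, 27, 12]
push(17) -> [14, 22, 27, 12, 17]
push(13) -> [14, 22, 27, 12, 17, 13]
push(9) -> [14, 22, 27, 12, 17, 13, 9]
Final stack (bottom to top): [14, 22, 27, 12, 17, 13, 9]


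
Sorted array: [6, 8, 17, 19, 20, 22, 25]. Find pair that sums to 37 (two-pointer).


Two pointers: lo=0, hi=6
Found pair: (17, 20) summing to 37


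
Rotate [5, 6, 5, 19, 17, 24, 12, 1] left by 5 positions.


Left rotate by 5: [24, 12, 1, 5, 6, 5, 19, 17]


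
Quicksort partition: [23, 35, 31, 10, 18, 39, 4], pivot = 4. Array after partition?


Elements <= 4 go left of pivot.
Result: [4, 35, 31, 10, 18, 39, 23], pivot at index 0


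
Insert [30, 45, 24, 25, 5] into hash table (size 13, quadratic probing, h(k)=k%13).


Insertions: 30->slot 4; 45->slot 6; 24->slot 11; 25->slot 12; 5->slot 5
Table: [None, None, None, None, 30, 5, 45, None, None, None, None, 24, 25]


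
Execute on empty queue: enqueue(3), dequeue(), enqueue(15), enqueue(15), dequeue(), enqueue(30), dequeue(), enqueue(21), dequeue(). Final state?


enqueue(3) -> [3]
dequeue() returns 3 -> []
enqueue(15) -> [15]
enqueue(15) -> [15, 15]
dequeue() returns 15 -> [15]
enqueue(30) -> [15, 30]
dequeue() returns 15 -> [30]
enqueue(21) -> [30, 21]
dequeue() returns 30 -> [21]
Final queue (front to back): [21]


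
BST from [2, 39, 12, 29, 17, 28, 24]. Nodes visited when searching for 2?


BST root = 2
Search for 2: compare at each node
Path: [2]


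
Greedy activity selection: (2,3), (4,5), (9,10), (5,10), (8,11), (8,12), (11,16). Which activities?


Greedy: pick earliest-ending, then skip overlaps.
Selected (4 activities): [(2, 3), (4, 5), (9, 10), (11, 16)]


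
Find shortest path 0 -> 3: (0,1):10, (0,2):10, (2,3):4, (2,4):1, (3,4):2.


Dijkstra from 0:
Distances: {0: 0, 1: 10, 2: 10, 3: 13, 4: 11}
Shortest distance to 3 = 13, path = [0, 2, 4, 3]


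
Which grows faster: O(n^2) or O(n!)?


quadratic grows slower than factorial
O(n^2) is asymptotically smaller; O(n!) grows faster


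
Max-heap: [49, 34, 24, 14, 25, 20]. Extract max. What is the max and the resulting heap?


Max = 49
Replace root with last, heapify down
Resulting heap: [34, 25, 24, 14, 20]


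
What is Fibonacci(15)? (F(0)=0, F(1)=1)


F(n)=F(n-1)+F(n-2)
...F(13)=233, F(14)=377, F(15)=610


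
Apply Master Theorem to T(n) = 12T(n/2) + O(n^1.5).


a=12, b=2, c=1.5. log_2(12)=3.585 > c=1.5. Case 1: O(n^log_b(a)) = O(n^3.585)
Complexity: O(n^3.585)


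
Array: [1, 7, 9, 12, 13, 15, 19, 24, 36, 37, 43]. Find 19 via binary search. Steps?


Search for 19:
[0,10] mid=5 arr[5]=15
[6,10] mid=8 arr[8]=36
[6,7] mid=6 arr[6]=19
Total: 3 comparisons


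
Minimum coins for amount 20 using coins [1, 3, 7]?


dp[0]=0; dp[i]=1+min(dp[i-c] for c in coins)
...dp[15]=3, dp[16]=4, dp[17]=3, dp[18]=4, dp[19]=5, dp[20]=4
Minimum coins for 20 = 4


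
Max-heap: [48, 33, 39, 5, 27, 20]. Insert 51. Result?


Append 51: [48, 33, 39, 5, 27, 20, 51]
Bubble up: swap idx 6(51) with idx 2(39); swap idx 2(51) with idx 0(48)
Result: [51, 33, 48, 5, 27, 20, 39]


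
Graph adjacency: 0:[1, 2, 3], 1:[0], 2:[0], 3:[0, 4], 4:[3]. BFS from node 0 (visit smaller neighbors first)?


BFS queue: start with [0]
Visit order: [0, 1, 2, 3, 4]


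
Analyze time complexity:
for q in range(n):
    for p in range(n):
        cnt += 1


Per nesting level: O(n) * O(n) = O(n^2)
Complexity: O(n^2)


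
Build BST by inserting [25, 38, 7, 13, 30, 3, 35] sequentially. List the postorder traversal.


Root = 25; build tree by BST insertion.
Postorder traversal: [3, 13, 7, 35, 30, 38, 25]


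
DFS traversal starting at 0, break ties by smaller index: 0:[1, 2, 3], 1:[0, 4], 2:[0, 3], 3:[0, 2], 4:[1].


DFS stack-based: start with [0]
Visit order: [0, 1, 4, 2, 3]


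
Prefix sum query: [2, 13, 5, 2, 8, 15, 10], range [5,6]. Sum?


Prefix sums: [0, 2, 15, 20, 22, 30, 45, 55]
Sum[5..6] = prefix[7] - prefix[5] = 55 - 30 = 25


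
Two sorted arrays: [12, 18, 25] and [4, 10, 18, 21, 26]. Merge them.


Compare heads, take smaller each step.
Merged: [4, 10, 12, 18, 18, 21, 25, 26]


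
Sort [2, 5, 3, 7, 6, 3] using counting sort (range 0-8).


Count array: [0, 0, 1, 2, 0, 1, 1, 1, 0]
Reconstruct: [2, 3, 3, 5, 6, 7]


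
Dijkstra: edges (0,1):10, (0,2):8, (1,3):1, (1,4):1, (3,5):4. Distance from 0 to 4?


Dijkstra from 0:
Distances: {0: 0, 1: 10, 2: 8, 3: 11, 4: 11, 5: 15}
Shortest distance to 4 = 11, path = [0, 1, 4]


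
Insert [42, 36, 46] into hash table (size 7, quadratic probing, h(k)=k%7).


Insertions: 42->slot 0; 36->slot 1; 46->slot 4
Table: [42, 36, None, None, 46, None, None]


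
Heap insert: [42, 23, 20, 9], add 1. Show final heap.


Append 1: [42, 23, 20, 9, 1]
Bubble up: no swaps needed
Result: [42, 23, 20, 9, 1]


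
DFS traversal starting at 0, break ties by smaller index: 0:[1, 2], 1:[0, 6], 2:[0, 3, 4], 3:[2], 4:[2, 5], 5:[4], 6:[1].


DFS stack-based: start with [0]
Visit order: [0, 1, 6, 2, 3, 4, 5]


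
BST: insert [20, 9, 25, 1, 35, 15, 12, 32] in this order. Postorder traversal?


Root = 20; build tree by BST insertion.
Postorder traversal: [1, 12, 15, 9, 32, 35, 25, 20]


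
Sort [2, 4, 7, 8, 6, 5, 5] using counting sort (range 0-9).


Count array: [0, 0, 1, 0, 1, 2, 1, 1, 1, 0]
Reconstruct: [2, 4, 5, 5, 6, 7, 8]


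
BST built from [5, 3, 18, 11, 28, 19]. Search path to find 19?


BST root = 5
Search for 19: compare at each node
Path: [5, 18, 28, 19]


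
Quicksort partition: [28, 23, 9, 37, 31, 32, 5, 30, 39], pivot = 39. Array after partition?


Elements <= 39 go left of pivot.
Result: [28, 23, 9, 37, 31, 32, 5, 30, 39], pivot at index 8


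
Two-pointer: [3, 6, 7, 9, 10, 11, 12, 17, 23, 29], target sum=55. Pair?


Two pointers: lo=0, hi=9
No pair sums to 55


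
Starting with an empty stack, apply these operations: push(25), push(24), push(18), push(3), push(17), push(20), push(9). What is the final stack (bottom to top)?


push(25) -> [25]
push(24) -> [25, 24]
push(18) -> [25, 24, 18]
push(3) -> [25, 24, 18, 3]
push(17) -> [25, 24, 18, 3, 17]
push(20) -> [25, 24, 18, 3, 17, 20]
push(9) -> [25, 24, 18, 3, 17, 20, 9]
Final stack (bottom to top): [25, 24, 18, 3, 17, 20, 9]


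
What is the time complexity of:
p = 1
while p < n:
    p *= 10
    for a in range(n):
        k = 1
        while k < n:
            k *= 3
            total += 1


Per nesting level: O(log n) * O(n) * O(log n) = O(n (log n)^2)
Complexity: O(n (log n)^2)


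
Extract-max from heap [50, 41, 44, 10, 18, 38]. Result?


Max = 50
Replace root with last, heapify down
Resulting heap: [44, 41, 38, 10, 18]


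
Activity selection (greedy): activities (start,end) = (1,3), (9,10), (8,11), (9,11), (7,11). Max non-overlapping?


Greedy: pick earliest-ending, then skip overlaps.
Selected (2 activities): [(1, 3), (9, 10)]


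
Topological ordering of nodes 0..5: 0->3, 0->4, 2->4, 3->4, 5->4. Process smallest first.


Kahn's algorithm, process smallest node first
Order: [0, 1, 2, 3, 5, 4]


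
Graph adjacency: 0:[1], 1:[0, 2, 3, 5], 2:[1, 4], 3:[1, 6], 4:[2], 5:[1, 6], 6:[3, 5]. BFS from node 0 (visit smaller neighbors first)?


BFS queue: start with [0]
Visit order: [0, 1, 2, 3, 5, 4, 6]


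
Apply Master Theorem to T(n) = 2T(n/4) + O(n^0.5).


a=2, b=4, c=0.5. log_4(2)=0.5 = c=0.5. Case 2: O(n^c log n) = O(sqrt(n) log n)
Complexity: O(sqrt(n) log n)


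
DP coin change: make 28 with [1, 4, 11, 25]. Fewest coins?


dp[0]=0; dp[i]=1+min(dp[i-c] for c in coins)
...dp[23]=3, dp[24]=4, dp[25]=1, dp[26]=2, dp[27]=3, dp[28]=4
Minimum coins for 28 = 4


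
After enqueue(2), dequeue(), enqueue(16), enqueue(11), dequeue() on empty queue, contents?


enqueue(2) -> [2]
dequeue() returns 2 -> []
enqueue(16) -> [16]
enqueue(11) -> [16, 11]
dequeue() returns 16 -> [11]
Final queue (front to back): [11]


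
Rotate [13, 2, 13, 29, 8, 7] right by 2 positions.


Right rotate by 2: [8, 7, 13, 2, 13, 29]


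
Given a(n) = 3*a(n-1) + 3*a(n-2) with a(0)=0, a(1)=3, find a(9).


Build bottom-up:
...a(7)=7371, a(8)=27945, a(9)=3*27945+3*7371=105948


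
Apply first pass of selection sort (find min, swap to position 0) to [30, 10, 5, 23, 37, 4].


After one pass: [4, 10, 5, 23, 37, 30]


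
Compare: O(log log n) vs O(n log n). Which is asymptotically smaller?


double-logarithmic grows slower than linearithmic
O(log log n) is asymptotically smaller; O(n log n) grows faster


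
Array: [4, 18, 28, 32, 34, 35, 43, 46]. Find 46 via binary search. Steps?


Search for 46:
[0,7] mid=3 arr[3]=32
[4,7] mid=5 arr[5]=35
[6,7] mid=6 arr[6]=43
[7,7] mid=7 arr[7]=46
Total: 4 comparisons


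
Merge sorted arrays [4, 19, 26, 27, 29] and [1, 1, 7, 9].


Compare heads, take smaller each step.
Merged: [1, 1, 4, 7, 9, 19, 26, 27, 29]


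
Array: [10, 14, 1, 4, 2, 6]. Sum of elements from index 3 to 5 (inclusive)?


Prefix sums: [0, 10, 24, 25, 29, 31, 37]
Sum[3..5] = prefix[6] - prefix[3] = 37 - 25 = 12


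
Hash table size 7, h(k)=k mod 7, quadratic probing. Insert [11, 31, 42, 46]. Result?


Insertions: 11->slot 4; 31->slot 3; 42->slot 0; 46->slot 5
Table: [42, None, None, 31, 11, 46, None]


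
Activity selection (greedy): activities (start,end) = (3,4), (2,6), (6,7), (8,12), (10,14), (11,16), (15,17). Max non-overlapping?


Greedy: pick earliest-ending, then skip overlaps.
Selected (4 activities): [(3, 4), (6, 7), (8, 12), (15, 17)]


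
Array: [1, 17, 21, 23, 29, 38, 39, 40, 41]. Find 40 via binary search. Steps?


Search for 40:
[0,8] mid=4 arr[4]=29
[5,8] mid=6 arr[6]=39
[7,8] mid=7 arr[7]=40
Total: 3 comparisons


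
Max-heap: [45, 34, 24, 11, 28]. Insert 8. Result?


Append 8: [45, 34, 24, 11, 28, 8]
Bubble up: no swaps needed
Result: [45, 34, 24, 11, 28, 8]


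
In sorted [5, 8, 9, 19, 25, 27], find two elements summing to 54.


Two pointers: lo=0, hi=5
No pair sums to 54


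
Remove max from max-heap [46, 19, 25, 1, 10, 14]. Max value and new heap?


Max = 46
Replace root with last, heapify down
Resulting heap: [25, 19, 14, 1, 10]


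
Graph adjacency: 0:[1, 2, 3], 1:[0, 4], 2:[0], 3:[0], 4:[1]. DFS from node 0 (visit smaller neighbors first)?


DFS stack-based: start with [0]
Visit order: [0, 1, 4, 2, 3]


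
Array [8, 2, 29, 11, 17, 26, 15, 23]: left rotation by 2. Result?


Left rotate by 2: [29, 11, 17, 26, 15, 23, 8, 2]


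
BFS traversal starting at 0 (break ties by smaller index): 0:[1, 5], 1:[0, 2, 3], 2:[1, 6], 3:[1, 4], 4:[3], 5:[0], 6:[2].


BFS queue: start with [0]
Visit order: [0, 1, 5, 2, 3, 6, 4]


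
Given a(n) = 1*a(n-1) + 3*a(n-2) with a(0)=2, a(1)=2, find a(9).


Build bottom-up:
...a(7)=434, a(8)=1016, a(9)=1*1016+3*434=2318


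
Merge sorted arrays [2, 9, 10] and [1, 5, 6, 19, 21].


Compare heads, take smaller each step.
Merged: [1, 2, 5, 6, 9, 10, 19, 21]


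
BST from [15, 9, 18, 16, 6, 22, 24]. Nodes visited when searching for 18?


BST root = 15
Search for 18: compare at each node
Path: [15, 18]
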